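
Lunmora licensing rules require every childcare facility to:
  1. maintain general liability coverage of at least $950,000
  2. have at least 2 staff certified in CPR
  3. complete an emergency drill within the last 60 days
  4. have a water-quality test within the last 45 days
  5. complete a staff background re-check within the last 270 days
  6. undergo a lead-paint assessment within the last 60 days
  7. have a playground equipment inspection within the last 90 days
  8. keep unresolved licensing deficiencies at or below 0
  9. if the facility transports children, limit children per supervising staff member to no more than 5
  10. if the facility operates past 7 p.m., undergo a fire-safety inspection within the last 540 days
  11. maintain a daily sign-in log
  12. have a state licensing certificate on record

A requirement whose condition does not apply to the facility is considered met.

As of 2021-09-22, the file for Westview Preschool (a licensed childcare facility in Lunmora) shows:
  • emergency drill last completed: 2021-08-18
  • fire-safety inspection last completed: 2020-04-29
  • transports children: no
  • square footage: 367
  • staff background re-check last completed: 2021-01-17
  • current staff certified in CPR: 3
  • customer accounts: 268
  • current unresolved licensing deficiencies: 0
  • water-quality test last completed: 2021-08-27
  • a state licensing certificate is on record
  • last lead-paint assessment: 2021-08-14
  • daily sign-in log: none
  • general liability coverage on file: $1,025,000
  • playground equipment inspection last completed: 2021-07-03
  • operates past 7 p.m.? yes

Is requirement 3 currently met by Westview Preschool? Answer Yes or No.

Yes

3. emergency drill 35 days ago vs limit 60 → met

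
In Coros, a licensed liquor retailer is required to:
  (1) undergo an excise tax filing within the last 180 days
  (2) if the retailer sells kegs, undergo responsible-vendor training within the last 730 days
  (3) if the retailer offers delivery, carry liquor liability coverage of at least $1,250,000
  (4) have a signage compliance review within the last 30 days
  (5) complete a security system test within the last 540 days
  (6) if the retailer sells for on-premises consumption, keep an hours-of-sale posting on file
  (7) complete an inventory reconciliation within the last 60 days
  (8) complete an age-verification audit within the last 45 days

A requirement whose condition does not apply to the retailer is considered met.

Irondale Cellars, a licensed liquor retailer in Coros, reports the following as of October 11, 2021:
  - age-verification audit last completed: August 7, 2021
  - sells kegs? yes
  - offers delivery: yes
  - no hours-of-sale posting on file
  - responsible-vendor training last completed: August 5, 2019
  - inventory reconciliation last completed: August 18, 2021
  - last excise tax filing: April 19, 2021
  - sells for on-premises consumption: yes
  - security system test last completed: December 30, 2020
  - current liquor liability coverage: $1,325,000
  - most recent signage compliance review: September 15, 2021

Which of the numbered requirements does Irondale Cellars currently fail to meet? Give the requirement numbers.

1. excise tax filing 175 days ago vs limit 180 → met
2. condition 'sells kegs' holds; responsible-vendor training 798 days ago vs limit 730 → not met
3. condition 'offers delivery' holds; liquor liability coverage $1,325,000 ≥ $1,250,000 → met
4. signage compliance review 26 days ago vs limit 30 → met
5. security system test 285 days ago vs limit 540 → met
6. condition 'sells for on-premises consumption' holds; hours-of-sale posting absent → not met
7. inventory reconciliation 54 days ago vs limit 60 → met
8. age-verification audit 65 days ago vs limit 45 → not met
Not met: 2, 6, 8

2, 6, 8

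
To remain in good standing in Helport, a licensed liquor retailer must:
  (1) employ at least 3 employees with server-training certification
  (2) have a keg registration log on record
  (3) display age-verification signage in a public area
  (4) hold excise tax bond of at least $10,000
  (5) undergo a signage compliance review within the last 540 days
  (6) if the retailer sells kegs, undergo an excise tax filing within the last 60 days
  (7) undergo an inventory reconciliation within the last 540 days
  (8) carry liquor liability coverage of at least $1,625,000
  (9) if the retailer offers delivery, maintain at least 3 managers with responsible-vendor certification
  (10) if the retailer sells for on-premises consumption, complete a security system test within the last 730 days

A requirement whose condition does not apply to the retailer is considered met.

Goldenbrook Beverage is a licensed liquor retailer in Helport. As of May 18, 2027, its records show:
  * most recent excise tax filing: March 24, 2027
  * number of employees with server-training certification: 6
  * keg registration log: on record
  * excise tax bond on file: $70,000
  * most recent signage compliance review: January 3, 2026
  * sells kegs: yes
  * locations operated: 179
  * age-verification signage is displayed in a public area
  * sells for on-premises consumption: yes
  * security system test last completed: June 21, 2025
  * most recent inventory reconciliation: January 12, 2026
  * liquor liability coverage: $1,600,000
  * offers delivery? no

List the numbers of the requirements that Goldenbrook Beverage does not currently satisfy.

8

1. employees with server-training certification 6 ≥ 3 → met
2. keg registration log present → met
3. age-verification signage present → met
4. excise tax bond $70,000 ≥ $10,000 → met
5. signage compliance review 500 days ago vs limit 540 → met
6. condition 'sells kegs' holds; excise tax filing 55 days ago vs limit 60 → met
7. inventory reconciliation 491 days ago vs limit 540 → met
8. liquor liability coverage $1,600,000 < $1,625,000 → not met
9. condition 'offers delivery' does not hold → requirement n/a → met
10. condition 'sells for on-premises consumption' holds; security system test 696 days ago vs limit 730 → met
Not met: 8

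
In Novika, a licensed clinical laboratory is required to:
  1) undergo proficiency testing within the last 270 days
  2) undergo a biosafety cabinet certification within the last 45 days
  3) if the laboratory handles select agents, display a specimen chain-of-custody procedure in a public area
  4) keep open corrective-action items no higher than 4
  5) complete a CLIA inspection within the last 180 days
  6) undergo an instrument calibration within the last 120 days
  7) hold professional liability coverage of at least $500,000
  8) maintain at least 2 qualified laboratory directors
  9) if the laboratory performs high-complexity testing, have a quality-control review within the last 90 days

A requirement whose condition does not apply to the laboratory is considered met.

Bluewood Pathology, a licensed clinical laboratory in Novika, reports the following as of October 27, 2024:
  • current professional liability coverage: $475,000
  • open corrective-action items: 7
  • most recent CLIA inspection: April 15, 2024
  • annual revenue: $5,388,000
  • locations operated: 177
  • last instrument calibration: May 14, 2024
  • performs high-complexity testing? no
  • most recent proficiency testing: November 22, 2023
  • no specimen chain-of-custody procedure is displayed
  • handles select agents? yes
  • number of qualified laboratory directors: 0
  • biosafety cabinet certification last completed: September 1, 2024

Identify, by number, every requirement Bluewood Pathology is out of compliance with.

1, 2, 3, 4, 5, 6, 7, 8

1. proficiency testing 340 days ago vs limit 270 → not met
2. biosafety cabinet certification 56 days ago vs limit 45 → not met
3. condition 'handles select agents' holds; specimen chain-of-custody procedure absent → not met
4. open corrective-action items 7 > 4 → not met
5. CLIA inspection 195 days ago vs limit 180 → not met
6. instrument calibration 166 days ago vs limit 120 → not met
7. professional liability coverage $475,000 < $500,000 → not met
8. qualified laboratory directors 0 < 2 → not met
9. condition 'performs high-complexity testing' does not hold → requirement n/a → met
Not met: 1, 2, 3, 4, 5, 6, 7, 8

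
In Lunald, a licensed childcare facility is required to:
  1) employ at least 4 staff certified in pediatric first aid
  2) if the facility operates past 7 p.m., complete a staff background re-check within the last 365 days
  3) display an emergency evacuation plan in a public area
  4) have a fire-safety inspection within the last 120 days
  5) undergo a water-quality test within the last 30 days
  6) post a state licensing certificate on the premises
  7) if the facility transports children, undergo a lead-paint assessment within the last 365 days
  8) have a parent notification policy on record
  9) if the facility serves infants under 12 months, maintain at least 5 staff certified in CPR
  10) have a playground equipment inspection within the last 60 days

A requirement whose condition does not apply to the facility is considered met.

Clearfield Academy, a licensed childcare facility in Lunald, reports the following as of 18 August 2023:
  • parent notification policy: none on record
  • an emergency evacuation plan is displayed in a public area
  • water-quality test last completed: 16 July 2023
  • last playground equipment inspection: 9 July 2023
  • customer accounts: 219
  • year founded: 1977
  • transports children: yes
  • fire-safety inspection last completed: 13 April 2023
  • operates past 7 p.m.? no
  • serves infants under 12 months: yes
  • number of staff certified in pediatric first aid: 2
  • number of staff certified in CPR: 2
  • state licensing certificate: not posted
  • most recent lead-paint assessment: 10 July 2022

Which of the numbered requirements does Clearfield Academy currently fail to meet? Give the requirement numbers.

1. staff certified in pediatric first aid 2 < 4 → not met
2. condition 'operates past 7 p.m.' does not hold → requirement n/a → met
3. emergency evacuation plan present → met
4. fire-safety inspection 127 days ago vs limit 120 → not met
5. water-quality test 33 days ago vs limit 30 → not met
6. state licensing certificate absent → not met
7. condition 'transports children' holds; lead-paint assessment 404 days ago vs limit 365 → not met
8. parent notification policy absent → not met
9. condition 'serves infants under 12 months' holds; staff certified in CPR 2 < 5 → not met
10. playground equipment inspection 40 days ago vs limit 60 → met
Not met: 1, 4, 5, 6, 7, 8, 9

1, 4, 5, 6, 7, 8, 9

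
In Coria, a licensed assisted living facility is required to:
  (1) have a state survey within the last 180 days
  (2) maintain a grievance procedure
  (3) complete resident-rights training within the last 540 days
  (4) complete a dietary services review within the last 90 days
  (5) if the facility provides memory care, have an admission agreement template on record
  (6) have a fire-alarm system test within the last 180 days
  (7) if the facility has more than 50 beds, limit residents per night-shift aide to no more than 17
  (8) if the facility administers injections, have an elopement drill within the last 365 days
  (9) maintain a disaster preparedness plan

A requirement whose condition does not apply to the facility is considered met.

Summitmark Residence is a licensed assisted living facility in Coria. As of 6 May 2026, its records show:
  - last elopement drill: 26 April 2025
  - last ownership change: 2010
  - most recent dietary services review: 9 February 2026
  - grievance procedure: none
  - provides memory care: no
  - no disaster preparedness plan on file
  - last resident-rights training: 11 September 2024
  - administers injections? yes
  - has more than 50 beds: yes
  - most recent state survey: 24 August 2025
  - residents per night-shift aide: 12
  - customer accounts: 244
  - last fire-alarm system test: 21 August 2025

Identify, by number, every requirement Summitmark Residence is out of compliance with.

1, 2, 3, 6, 8, 9

1. state survey 255 days ago vs limit 180 → not met
2. grievance procedure absent → not met
3. resident-rights training 602 days ago vs limit 540 → not met
4. dietary services review 86 days ago vs limit 90 → met
5. condition 'provides memory care' does not hold → requirement n/a → met
6. fire-alarm system test 258 days ago vs limit 180 → not met
7. condition 'has more than 50 beds' holds; residents per night-shift aide 12 ≤ 17 → met
8. condition 'administers injections' holds; elopement drill 375 days ago vs limit 365 → not met
9. disaster preparedness plan absent → not met
Not met: 1, 2, 3, 6, 8, 9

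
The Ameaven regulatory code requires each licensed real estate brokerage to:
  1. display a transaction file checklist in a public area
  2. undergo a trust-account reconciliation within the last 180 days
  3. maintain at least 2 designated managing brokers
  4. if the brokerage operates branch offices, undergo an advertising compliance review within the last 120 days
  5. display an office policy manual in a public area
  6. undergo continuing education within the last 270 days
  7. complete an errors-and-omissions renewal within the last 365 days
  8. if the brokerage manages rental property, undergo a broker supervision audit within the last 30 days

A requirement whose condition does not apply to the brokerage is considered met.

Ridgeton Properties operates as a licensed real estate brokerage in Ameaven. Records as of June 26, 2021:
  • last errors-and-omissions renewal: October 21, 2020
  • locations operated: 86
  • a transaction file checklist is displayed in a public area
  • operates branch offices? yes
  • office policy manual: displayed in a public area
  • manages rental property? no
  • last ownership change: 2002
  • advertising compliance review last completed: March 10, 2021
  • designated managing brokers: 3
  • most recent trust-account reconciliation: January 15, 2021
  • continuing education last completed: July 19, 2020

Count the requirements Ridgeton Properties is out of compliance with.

1. transaction file checklist present → met
2. trust-account reconciliation 162 days ago vs limit 180 → met
3. designated managing brokers 3 ≥ 2 → met
4. condition 'operates branch offices' holds; advertising compliance review 108 days ago vs limit 120 → met
5. office policy manual present → met
6. continuing education 342 days ago vs limit 270 → not met
7. errors-and-omissions renewal 248 days ago vs limit 365 → met
8. condition 'manages rental property' does not hold → requirement n/a → met
Not met: 1 of 8

1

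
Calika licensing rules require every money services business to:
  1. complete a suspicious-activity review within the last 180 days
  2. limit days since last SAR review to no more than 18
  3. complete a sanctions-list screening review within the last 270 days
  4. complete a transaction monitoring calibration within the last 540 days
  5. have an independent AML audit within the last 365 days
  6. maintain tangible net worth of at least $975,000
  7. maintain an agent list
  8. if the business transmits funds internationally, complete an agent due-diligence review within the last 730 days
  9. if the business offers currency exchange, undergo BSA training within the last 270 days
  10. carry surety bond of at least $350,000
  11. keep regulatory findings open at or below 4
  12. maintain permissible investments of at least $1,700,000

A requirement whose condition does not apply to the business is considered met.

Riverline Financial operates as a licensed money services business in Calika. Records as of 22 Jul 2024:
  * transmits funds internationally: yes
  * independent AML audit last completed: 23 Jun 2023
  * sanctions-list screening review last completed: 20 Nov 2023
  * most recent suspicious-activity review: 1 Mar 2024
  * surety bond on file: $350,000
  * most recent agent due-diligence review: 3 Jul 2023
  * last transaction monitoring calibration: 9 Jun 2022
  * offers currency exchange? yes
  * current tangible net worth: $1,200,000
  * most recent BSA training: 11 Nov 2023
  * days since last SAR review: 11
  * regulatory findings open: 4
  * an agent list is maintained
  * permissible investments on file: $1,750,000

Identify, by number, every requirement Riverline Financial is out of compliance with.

4, 5

1. suspicious-activity review 143 days ago vs limit 180 → met
2. days since last SAR review 11 ≤ 18 → met
3. sanctions-list screening review 245 days ago vs limit 270 → met
4. transaction monitoring calibration 774 days ago vs limit 540 → not met
5. independent AML audit 395 days ago vs limit 365 → not met
6. tangible net worth $1,200,000 ≥ $975,000 → met
7. agent list present → met
8. condition 'transmits funds internationally' holds; agent due-diligence review 385 days ago vs limit 730 → met
9. condition 'offers currency exchange' holds; BSA training 254 days ago vs limit 270 → met
10. surety bond $350,000 ≥ $350,000 → met
11. regulatory findings open 4 ≤ 4 → met
12. permissible investments $1,750,000 ≥ $1,700,000 → met
Not met: 4, 5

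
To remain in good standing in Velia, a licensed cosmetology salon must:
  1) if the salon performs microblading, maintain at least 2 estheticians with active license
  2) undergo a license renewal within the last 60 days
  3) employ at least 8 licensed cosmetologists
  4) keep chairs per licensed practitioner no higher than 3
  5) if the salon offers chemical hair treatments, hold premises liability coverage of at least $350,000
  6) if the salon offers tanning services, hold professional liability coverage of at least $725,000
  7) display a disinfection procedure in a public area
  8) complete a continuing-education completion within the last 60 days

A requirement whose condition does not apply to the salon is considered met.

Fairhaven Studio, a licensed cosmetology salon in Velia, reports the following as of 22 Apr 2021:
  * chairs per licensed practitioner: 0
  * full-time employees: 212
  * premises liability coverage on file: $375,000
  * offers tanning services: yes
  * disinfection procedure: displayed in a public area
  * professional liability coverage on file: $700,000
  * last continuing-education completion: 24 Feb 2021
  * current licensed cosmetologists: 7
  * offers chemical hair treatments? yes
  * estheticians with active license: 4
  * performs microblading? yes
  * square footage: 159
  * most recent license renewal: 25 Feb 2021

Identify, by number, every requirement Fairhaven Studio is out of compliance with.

3, 6

1. condition 'performs microblading' holds; estheticians with active license 4 ≥ 2 → met
2. license renewal 56 days ago vs limit 60 → met
3. licensed cosmetologists 7 < 8 → not met
4. chairs per licensed practitioner 0 ≤ 3 → met
5. condition 'offers chemical hair treatments' holds; premises liability coverage $375,000 ≥ $350,000 → met
6. condition 'offers tanning services' holds; professional liability coverage $700,000 < $725,000 → not met
7. disinfection procedure present → met
8. continuing-education completion 57 days ago vs limit 60 → met
Not met: 3, 6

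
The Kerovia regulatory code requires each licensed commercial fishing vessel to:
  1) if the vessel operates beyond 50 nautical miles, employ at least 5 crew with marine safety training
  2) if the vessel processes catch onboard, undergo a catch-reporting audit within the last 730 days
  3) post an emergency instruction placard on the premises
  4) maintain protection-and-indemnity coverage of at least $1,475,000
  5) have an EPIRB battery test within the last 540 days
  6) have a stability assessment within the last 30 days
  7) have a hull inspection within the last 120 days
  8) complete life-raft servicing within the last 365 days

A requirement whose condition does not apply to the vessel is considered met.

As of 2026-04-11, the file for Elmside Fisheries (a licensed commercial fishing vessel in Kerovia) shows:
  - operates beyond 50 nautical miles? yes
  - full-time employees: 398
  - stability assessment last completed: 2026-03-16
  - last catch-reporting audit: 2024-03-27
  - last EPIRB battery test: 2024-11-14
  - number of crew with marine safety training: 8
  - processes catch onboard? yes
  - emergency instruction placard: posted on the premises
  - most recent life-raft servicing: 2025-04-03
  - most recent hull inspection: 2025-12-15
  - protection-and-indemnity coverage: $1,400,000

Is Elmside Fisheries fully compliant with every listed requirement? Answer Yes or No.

No

1. condition 'operates beyond 50 nautical miles' holds; crew with marine safety training 8 ≥ 5 → met
2. condition 'processes catch onboard' holds; catch-reporting audit 745 days ago vs limit 730 → not met
3. emergency instruction placard present → met
4. protection-and-indemnity coverage $1,400,000 < $1,475,000 → not met
5. EPIRB battery test 513 days ago vs limit 540 → met
6. stability assessment 26 days ago vs limit 30 → met
7. hull inspection 117 days ago vs limit 120 → met
8. life-raft servicing 373 days ago vs limit 365 → not met
Not met: 2, 4, 8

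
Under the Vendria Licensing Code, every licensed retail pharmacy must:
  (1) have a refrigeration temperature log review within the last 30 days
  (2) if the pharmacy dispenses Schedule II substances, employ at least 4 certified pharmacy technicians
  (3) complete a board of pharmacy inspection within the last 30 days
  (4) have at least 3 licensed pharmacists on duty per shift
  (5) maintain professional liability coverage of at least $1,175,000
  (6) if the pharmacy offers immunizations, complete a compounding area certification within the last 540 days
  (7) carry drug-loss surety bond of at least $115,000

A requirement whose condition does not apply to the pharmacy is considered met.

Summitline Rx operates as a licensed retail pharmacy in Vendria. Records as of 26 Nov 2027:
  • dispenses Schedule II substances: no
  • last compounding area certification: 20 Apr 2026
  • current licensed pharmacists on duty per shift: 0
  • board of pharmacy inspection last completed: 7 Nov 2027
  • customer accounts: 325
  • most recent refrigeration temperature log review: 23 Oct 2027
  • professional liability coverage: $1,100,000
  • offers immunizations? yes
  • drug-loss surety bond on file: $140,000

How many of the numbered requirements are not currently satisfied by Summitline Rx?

4

1. refrigeration temperature log review 34 days ago vs limit 30 → not met
2. condition 'dispenses Schedule II substances' does not hold → requirement n/a → met
3. board of pharmacy inspection 19 days ago vs limit 30 → met
4. licensed pharmacists on duty per shift 0 < 3 → not met
5. professional liability coverage $1,100,000 < $1,175,000 → not met
6. condition 'offers immunizations' holds; compounding area certification 585 days ago vs limit 540 → not met
7. drug-loss surety bond $140,000 ≥ $115,000 → met
Not met: 4 of 7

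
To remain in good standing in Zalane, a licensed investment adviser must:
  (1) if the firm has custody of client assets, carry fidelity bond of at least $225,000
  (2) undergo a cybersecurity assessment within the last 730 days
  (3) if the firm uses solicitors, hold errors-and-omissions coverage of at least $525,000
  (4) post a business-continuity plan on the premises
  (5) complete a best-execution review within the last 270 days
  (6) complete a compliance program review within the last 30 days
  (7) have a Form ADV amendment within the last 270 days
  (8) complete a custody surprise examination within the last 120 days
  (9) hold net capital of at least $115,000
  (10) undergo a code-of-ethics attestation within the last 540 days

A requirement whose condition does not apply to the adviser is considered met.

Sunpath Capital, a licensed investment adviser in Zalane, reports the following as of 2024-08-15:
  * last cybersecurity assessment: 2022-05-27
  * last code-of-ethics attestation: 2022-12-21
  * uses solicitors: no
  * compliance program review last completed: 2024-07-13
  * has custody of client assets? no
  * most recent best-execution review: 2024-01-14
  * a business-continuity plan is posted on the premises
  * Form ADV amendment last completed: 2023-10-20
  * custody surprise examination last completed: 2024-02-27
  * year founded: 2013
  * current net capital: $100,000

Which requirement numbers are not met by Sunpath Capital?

2, 6, 7, 8, 9, 10

1. condition 'has custody of client assets' does not hold → requirement n/a → met
2. cybersecurity assessment 811 days ago vs limit 730 → not met
3. condition 'uses solicitors' does not hold → requirement n/a → met
4. business-continuity plan present → met
5. best-execution review 214 days ago vs limit 270 → met
6. compliance program review 33 days ago vs limit 30 → not met
7. Form ADV amendment 300 days ago vs limit 270 → not met
8. custody surprise examination 170 days ago vs limit 120 → not met
9. net capital $100,000 < $115,000 → not met
10. code-of-ethics attestation 603 days ago vs limit 540 → not met
Not met: 2, 6, 7, 8, 9, 10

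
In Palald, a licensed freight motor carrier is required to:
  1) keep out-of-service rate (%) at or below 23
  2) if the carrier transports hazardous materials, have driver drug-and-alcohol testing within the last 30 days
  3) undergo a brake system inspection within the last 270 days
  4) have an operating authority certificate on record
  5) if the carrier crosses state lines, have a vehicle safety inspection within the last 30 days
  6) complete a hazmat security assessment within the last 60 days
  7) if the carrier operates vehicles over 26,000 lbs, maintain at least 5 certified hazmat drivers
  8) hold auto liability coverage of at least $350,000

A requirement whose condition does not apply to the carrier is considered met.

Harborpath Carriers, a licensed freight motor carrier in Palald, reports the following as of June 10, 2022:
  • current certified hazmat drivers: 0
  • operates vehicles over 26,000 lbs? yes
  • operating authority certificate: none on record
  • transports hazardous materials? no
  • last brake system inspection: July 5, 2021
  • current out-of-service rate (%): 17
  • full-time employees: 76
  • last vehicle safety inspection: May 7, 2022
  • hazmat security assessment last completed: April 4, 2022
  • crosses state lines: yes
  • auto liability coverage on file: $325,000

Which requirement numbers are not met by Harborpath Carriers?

1. out-of-service rate (%) 17 ≤ 23 → met
2. condition 'transports hazardous materials' does not hold → requirement n/a → met
3. brake system inspection 340 days ago vs limit 270 → not met
4. operating authority certificate absent → not met
5. condition 'crosses state lines' holds; vehicle safety inspection 34 days ago vs limit 30 → not met
6. hazmat security assessment 67 days ago vs limit 60 → not met
7. condition 'operates vehicles over 26,000 lbs' holds; certified hazmat drivers 0 < 5 → not met
8. auto liability coverage $325,000 < $350,000 → not met
Not met: 3, 4, 5, 6, 7, 8

3, 4, 5, 6, 7, 8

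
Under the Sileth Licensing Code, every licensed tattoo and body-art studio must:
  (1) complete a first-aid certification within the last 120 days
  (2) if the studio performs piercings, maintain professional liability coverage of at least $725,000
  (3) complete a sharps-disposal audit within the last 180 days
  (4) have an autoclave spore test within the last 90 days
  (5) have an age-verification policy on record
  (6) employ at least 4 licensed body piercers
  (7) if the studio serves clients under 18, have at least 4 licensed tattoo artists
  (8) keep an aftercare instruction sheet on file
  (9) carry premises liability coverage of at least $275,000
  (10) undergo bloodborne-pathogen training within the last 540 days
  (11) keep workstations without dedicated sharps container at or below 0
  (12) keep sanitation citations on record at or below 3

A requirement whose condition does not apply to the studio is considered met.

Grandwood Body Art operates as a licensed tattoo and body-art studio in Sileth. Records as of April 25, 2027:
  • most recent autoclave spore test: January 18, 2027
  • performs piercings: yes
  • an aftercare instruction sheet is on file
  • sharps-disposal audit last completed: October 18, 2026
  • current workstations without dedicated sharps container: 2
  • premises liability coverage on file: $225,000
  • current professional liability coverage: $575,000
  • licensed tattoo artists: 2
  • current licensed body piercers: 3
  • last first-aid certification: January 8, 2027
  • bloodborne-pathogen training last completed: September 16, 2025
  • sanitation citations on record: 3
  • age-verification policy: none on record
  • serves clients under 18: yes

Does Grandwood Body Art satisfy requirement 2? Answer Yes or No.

2. condition 'performs piercings' holds; professional liability coverage $575,000 < $725,000 → not met

No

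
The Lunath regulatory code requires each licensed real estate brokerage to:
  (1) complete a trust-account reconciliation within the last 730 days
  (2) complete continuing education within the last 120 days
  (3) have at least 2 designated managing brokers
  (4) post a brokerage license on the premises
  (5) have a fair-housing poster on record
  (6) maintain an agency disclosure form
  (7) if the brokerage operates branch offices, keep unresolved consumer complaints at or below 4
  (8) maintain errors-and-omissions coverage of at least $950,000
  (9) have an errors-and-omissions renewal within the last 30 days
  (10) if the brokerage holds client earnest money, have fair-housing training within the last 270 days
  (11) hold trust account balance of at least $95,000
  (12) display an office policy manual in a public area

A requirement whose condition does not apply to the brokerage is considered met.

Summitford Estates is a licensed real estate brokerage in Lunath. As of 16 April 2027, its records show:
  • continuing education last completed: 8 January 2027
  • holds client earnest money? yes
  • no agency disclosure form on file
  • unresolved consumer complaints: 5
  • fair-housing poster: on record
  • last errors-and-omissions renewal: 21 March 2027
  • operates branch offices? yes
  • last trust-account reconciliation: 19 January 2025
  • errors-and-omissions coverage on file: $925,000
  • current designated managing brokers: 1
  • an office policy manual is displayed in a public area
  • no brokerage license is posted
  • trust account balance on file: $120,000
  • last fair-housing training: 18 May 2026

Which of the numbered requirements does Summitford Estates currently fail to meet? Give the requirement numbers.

1. trust-account reconciliation 817 days ago vs limit 730 → not met
2. continuing education 98 days ago vs limit 120 → met
3. designated managing brokers 1 < 2 → not met
4. brokerage license absent → not met
5. fair-housing poster present → met
6. agency disclosure form absent → not met
7. condition 'operates branch offices' holds; unresolved consumer complaints 5 > 4 → not met
8. errors-and-omissions coverage $925,000 < $950,000 → not met
9. errors-and-omissions renewal 26 days ago vs limit 30 → met
10. condition 'holds client earnest money' holds; fair-housing training 333 days ago vs limit 270 → not met
11. trust account balance $120,000 ≥ $95,000 → met
12. office policy manual present → met
Not met: 1, 3, 4, 6, 7, 8, 10

1, 3, 4, 6, 7, 8, 10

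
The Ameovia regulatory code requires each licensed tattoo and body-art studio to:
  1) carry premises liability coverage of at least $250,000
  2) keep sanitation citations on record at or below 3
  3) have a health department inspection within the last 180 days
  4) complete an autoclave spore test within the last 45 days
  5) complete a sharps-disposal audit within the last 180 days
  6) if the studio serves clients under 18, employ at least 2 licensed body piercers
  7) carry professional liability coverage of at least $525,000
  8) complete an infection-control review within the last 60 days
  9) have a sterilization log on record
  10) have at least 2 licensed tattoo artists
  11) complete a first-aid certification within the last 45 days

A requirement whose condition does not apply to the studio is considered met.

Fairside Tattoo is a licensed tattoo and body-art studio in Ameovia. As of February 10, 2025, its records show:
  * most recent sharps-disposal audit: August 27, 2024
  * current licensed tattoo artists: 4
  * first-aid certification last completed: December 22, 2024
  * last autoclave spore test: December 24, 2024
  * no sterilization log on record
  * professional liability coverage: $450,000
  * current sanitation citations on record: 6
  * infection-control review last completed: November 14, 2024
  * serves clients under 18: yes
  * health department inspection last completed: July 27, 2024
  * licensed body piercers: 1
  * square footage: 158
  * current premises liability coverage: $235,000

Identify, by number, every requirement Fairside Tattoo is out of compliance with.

1. premises liability coverage $235,000 < $250,000 → not met
2. sanitation citations on record 6 > 3 → not met
3. health department inspection 198 days ago vs limit 180 → not met
4. autoclave spore test 48 days ago vs limit 45 → not met
5. sharps-disposal audit 167 days ago vs limit 180 → met
6. condition 'serves clients under 18' holds; licensed body piercers 1 < 2 → not met
7. professional liability coverage $450,000 < $525,000 → not met
8. infection-control review 88 days ago vs limit 60 → not met
9. sterilization log absent → not met
10. licensed tattoo artists 4 ≥ 2 → met
11. first-aid certification 50 days ago vs limit 45 → not met
Not met: 1, 2, 3, 4, 6, 7, 8, 9, 11

1, 2, 3, 4, 6, 7, 8, 9, 11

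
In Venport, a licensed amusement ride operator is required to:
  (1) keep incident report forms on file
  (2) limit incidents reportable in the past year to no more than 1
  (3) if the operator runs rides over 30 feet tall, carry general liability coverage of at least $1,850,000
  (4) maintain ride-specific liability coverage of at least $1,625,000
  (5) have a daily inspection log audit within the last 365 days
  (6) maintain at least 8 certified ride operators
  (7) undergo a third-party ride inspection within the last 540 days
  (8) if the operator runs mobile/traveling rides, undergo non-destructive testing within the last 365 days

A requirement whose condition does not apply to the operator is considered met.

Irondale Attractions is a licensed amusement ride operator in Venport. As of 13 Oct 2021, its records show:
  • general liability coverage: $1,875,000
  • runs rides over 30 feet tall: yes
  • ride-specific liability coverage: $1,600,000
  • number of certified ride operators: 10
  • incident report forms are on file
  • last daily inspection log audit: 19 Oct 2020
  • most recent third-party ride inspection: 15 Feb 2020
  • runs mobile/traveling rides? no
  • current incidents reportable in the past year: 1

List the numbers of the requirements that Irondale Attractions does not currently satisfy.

4, 7

1. incident report forms present → met
2. incidents reportable in the past year 1 ≤ 1 → met
3. condition 'runs rides over 30 feet tall' holds; general liability coverage $1,875,000 ≥ $1,850,000 → met
4. ride-specific liability coverage $1,600,000 < $1,625,000 → not met
5. daily inspection log audit 359 days ago vs limit 365 → met
6. certified ride operators 10 ≥ 8 → met
7. third-party ride inspection 606 days ago vs limit 540 → not met
8. condition 'runs mobile/traveling rides' does not hold → requirement n/a → met
Not met: 4, 7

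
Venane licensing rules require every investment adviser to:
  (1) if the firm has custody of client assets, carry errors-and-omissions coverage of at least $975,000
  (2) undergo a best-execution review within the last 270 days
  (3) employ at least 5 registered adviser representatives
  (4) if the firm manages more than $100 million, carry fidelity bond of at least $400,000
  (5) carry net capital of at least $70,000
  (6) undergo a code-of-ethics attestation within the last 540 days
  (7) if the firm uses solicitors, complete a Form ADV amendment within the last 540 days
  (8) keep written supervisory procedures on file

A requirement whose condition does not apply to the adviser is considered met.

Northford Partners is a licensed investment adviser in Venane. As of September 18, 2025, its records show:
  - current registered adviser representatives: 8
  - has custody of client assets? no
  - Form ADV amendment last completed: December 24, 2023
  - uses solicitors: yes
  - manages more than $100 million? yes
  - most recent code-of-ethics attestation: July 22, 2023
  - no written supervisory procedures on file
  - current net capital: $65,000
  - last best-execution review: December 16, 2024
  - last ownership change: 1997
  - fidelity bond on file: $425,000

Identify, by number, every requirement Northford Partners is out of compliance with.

2, 5, 6, 7, 8

1. condition 'has custody of client assets' does not hold → requirement n/a → met
2. best-execution review 276 days ago vs limit 270 → not met
3. registered adviser representatives 8 ≥ 5 → met
4. condition 'manages more than $100 million' holds; fidelity bond $425,000 ≥ $400,000 → met
5. net capital $65,000 < $70,000 → not met
6. code-of-ethics attestation 789 days ago vs limit 540 → not met
7. condition 'uses solicitors' holds; Form ADV amendment 634 days ago vs limit 540 → not met
8. written supervisory procedures absent → not met
Not met: 2, 5, 6, 7, 8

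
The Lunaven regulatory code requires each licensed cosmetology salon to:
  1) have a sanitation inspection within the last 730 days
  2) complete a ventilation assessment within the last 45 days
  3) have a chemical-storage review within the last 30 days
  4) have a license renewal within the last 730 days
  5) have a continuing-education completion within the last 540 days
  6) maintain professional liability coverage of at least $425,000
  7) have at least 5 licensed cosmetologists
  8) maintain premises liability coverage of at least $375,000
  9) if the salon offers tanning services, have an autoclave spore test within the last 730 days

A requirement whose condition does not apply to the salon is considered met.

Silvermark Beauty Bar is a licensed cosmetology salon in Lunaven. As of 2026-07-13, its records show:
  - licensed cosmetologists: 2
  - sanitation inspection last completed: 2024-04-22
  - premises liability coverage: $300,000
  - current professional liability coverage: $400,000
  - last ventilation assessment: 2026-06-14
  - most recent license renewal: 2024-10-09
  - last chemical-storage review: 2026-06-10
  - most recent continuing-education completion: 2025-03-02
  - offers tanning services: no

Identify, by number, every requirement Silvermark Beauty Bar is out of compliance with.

1, 3, 6, 7, 8

1. sanitation inspection 812 days ago vs limit 730 → not met
2. ventilation assessment 29 days ago vs limit 45 → met
3. chemical-storage review 33 days ago vs limit 30 → not met
4. license renewal 642 days ago vs limit 730 → met
5. continuing-education completion 498 days ago vs limit 540 → met
6. professional liability coverage $400,000 < $425,000 → not met
7. licensed cosmetologists 2 < 5 → not met
8. premises liability coverage $300,000 < $375,000 → not met
9. condition 'offers tanning services' does not hold → requirement n/a → met
Not met: 1, 3, 6, 7, 8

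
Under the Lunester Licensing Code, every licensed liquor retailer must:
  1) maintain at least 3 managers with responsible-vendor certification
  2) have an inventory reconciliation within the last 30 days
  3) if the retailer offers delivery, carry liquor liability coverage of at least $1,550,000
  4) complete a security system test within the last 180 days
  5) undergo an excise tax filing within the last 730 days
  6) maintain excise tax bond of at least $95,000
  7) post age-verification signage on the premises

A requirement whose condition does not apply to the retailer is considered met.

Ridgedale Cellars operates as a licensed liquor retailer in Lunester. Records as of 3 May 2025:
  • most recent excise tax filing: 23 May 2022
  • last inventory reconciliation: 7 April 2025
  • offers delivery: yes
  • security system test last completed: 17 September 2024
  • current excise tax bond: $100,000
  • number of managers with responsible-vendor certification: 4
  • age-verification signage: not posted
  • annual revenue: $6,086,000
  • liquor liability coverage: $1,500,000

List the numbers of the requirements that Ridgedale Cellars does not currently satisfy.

3, 4, 5, 7

1. managers with responsible-vendor certification 4 ≥ 3 → met
2. inventory reconciliation 26 days ago vs limit 30 → met
3. condition 'offers delivery' holds; liquor liability coverage $1,500,000 < $1,550,000 → not met
4. security system test 228 days ago vs limit 180 → not met
5. excise tax filing 1076 days ago vs limit 730 → not met
6. excise tax bond $100,000 ≥ $95,000 → met
7. age-verification signage absent → not met
Not met: 3, 4, 5, 7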